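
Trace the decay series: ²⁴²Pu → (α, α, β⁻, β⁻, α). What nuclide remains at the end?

Th-230

Start: (A, Z) = (242, 94).
After α: (238, 92).
After α: (234, 90).
After β⁻: (234, 91).
After β⁻: (234, 92).
After α: (230, 90).
Z = 90 is thorium.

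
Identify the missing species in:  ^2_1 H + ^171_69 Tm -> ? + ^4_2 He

Conserve mass number: 2 + 171 = A + 4, so A = 169.
Conserve atomic number: 1 + 69 = Z + 2, so Z = 68.
Z = 68 is erbium, so the species is ^169_68 Er.

Er-169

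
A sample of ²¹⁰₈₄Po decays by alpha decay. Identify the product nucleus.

Alpha decay: mass number changes by -4, atomic number by -2.
A: 210 − 4 = 206; Z: 84 − 2 = 82.
Z = 82 is lead, so the daughter is ²⁰⁶₈₂Pb.

Pb-206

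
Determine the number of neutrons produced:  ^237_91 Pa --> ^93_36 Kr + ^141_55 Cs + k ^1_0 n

Conserve mass number: 237 = 93 + 141 + k, so k = 237 − 234 = 3.
Check atomic number: 91 = 36 + 55 + 0 = 91. ✓

3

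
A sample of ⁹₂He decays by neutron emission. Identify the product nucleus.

Neutron emission: mass number changes by -1, atomic number by +0.
A: 9 − 1 = 8; Z: 2 = 2.
Z = 2 is helium, so the daughter is ⁸₂He.

He-8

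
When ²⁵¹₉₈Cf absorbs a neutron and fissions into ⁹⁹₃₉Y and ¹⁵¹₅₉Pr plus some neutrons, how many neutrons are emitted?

Conserve mass number: 252 = 99 + 151 + k, so k = 252 − 250 = 2.
Check atomic number: 98 = 39 + 59 + 0 = 98. ✓

2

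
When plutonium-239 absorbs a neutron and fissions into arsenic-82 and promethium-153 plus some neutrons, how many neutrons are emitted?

5

Conserve mass number: 240 = 82 + 153 + k, so k = 240 − 235 = 5.
Check atomic number: 94 = 33 + 61 + 0 = 94. ✓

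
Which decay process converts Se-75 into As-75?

ΔA = 75 − 75 = 0; ΔZ = 33 − 34 = -1.
A is unchanged and Z drops by 1 — a proton has become a neutron (β⁺ emission or electron capture).

beta-plus decay or electron capture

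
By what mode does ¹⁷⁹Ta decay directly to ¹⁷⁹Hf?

beta-plus decay or electron capture

ΔA = 179 − 179 = 0; ΔZ = 72 − 73 = -1.
A is unchanged and Z drops by 1 — a proton has become a neutron (β⁺ emission or electron capture).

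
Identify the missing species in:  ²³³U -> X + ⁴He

Conserve mass number: 233 = A + 4, so A = 229.
Conserve atomic number: 92 = Z + 2, so Z = 90.
Z = 90 is thorium, so the species is ²²⁹Th.

Th-229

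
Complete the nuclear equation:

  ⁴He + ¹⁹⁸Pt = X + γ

Conserve mass number: 4 + 198 = A + 0, so A = 202.
Conserve atomic number: 2 + 78 = Z + 0, so Z = 80.
Z = 80 is mercury, so the species is ²⁰²Hg.

Hg-202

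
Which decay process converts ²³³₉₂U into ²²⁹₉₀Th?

alpha decay

ΔA = 229 − 233 = -4; ΔZ = 90 − 92 = -2.
A drops by 4 and Z drops by 2 — the signature of alpha emission.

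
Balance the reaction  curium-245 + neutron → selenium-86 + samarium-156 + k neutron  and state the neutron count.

4

Conserve mass number: 246 = 86 + 156 + k, so k = 246 − 242 = 4.
Check atomic number: 96 = 34 + 62 + 0 = 96. ✓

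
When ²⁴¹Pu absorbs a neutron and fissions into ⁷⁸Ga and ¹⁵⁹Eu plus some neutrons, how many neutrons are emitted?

5

Conserve mass number: 242 = 78 + 159 + k, so k = 242 − 237 = 5.
Check atomic number: 94 = 31 + 63 + 0 = 94. ✓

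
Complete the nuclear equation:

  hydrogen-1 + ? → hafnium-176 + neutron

Conserve mass number: 1 + A = 176 + 1, so A = 176.
Conserve atomic number: 1 + Z = 72 + 0, so Z = 71.
Z = 71 is lutetium, so the species is lutetium-176.

Lu-176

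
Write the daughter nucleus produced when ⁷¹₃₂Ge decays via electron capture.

Electron capture: mass number changes by +0, atomic number by -1.
A: 71 = 71; Z: 32 − 1 = 31.
Z = 31 is gallium, so the daughter is ⁷¹₃₁Ga.

Ga-71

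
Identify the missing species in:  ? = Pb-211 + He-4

Conserve mass number: A = 211 + 4, so A = 215.
Conserve atomic number: Z = 82 + 2, so Z = 84.
Z = 84 is polonium, so the species is Po-215.

Po-215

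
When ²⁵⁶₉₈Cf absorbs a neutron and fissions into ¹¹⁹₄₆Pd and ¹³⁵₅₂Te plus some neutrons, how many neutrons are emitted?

3

Conserve mass number: 257 = 119 + 135 + k, so k = 257 − 254 = 3.
Check atomic number: 98 = 46 + 52 + 0 = 98. ✓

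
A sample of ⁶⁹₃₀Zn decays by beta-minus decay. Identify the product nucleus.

Ga-69

Beta-minus decay: mass number changes by +0, atomic number by +1.
A: 69 = 69; Z: 30 + 1 = 31.
Z = 31 is gallium, so the daughter is ⁶⁹₃₁Ga.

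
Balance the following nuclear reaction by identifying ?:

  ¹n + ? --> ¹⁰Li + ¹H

Be-10

Conserve mass number: 1 + A = 10 + 1, so A = 10.
Conserve atomic number: 0 + Z = 3 + 1, so Z = 4.
Z = 4 is beryllium, so the species is ¹⁰Be.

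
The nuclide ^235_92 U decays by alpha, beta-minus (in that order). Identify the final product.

Pa-231

Start: (A, Z) = (235, 92).
After α: (231, 90).
After β⁻: (231, 91).
Z = 91 is protactinium.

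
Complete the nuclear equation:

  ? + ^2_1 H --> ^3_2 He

proton

Conserve mass number: A + 2 = 3, so A = 1.
Conserve atomic number: Z + 1 = 2, so Z = 1.
A = 1 and Z = 1 is ^1_1 H — a proton.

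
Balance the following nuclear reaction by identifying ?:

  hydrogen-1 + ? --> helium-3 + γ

deuteron

Conserve mass number: 1 + A = 3 + 0, so A = 2.
Conserve atomic number: 1 + Z = 2 + 0, so Z = 1.
A = 2 and Z = 1 is hydrogen-2 — a deuteron.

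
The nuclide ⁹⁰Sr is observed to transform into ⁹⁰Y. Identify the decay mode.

beta-minus decay

ΔA = 90 − 90 = 0; ΔZ = 39 − 38 = +1.
A is unchanged and Z rises by 1 — a neutron has become a proton (β⁻ decay).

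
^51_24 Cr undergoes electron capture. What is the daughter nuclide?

Electron capture: mass number changes by +0, atomic number by -1.
A: 51 = 51; Z: 24 − 1 = 23.
Z = 23 is vanadium, so the daughter is ^51_23 V.

V-51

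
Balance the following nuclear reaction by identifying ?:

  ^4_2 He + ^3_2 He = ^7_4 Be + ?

gamma ray

Conserve mass number: 4 + 3 = 7 + A, so A = 0.
Conserve atomic number: 2 + 2 = 4 + Z, so Z = 0.
A = 0 and Z = 0 is ^0_0 γ — a gamma ray.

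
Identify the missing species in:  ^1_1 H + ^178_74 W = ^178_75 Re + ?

neutron

Conserve mass number: 1 + 178 = 178 + A, so A = 1.
Conserve atomic number: 1 + 74 = 75 + Z, so Z = 0.
A = 1 and Z = 0 is ^1_0 n — a neutron.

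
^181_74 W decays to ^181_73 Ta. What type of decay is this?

ΔA = 181 − 181 = 0; ΔZ = 73 − 74 = -1.
A is unchanged and Z drops by 1 — a proton has become a neutron (β⁺ emission or electron capture).

beta-plus decay or electron capture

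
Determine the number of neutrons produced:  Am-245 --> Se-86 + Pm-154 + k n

Conserve mass number: 245 = 86 + 154 + k, so k = 245 − 240 = 5.
Check atomic number: 95 = 34 + 61 + 0 = 95. ✓

5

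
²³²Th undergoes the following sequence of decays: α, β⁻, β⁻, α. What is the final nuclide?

Ra-224

Start: (A, Z) = (232, 90).
After α: (228, 88).
After β⁻: (228, 89).
After β⁻: (228, 90).
After α: (224, 88).
Z = 88 is radium.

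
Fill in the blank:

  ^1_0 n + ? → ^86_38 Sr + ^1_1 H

Y-86

Conserve mass number: 1 + A = 86 + 1, so A = 86.
Conserve atomic number: 0 + Z = 38 + 1, so Z = 39.
Z = 39 is yttrium, so the species is ^86_39 Y.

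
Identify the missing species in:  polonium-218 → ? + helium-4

Pb-214

Conserve mass number: 218 = A + 4, so A = 214.
Conserve atomic number: 84 = Z + 2, so Z = 82.
Z = 82 is lead, so the species is lead-214.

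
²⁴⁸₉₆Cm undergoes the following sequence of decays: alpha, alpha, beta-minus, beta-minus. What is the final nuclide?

Pu-240

Start: (A, Z) = (248, 96).
After α: (244, 94).
After α: (240, 92).
After β⁻: (240, 93).
After β⁻: (240, 94).
Z = 94 is plutonium.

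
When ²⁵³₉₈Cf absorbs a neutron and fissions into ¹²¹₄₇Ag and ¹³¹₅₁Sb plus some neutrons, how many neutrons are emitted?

2

Conserve mass number: 254 = 121 + 131 + k, so k = 254 − 252 = 2.
Check atomic number: 98 = 47 + 51 + 0 = 98. ✓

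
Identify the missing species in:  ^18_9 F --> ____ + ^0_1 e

O-18

Conserve mass number: 18 = A + 0, so A = 18.
Conserve atomic number: 9 = Z + 1, so Z = 8.
Z = 8 is oxygen, so the species is ^18_8 O.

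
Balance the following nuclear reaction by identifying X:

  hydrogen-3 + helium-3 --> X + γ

Conserve mass number: 3 + 3 = A + 0, so A = 6.
Conserve atomic number: 1 + 2 = Z + 0, so Z = 3.
Z = 3 is lithium, so the species is lithium-6.

Li-6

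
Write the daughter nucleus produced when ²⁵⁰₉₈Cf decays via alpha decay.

Alpha decay: mass number changes by -4, atomic number by -2.
A: 250 − 4 = 246; Z: 98 − 2 = 96.
Z = 96 is curium, so the daughter is ²⁴⁶₉₆Cm.

Cm-246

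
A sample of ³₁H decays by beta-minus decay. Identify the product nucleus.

Beta-minus decay: mass number changes by +0, atomic number by +1.
A: 3 = 3; Z: 1 + 1 = 2.
Z = 2 is helium, so the daughter is ³₂He.

He-3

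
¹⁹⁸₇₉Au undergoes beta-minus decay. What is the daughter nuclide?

Hg-198

Beta-minus decay: mass number changes by +0, atomic number by +1.
A: 198 = 198; Z: 79 + 1 = 80.
Z = 80 is mercury, so the daughter is ¹⁹⁸₈₀Hg.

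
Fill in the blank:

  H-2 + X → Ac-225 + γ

Conserve mass number: 2 + A = 225 + 0, so A = 223.
Conserve atomic number: 1 + Z = 89 + 0, so Z = 88.
Z = 88 is radium, so the species is Ra-223.

Ra-223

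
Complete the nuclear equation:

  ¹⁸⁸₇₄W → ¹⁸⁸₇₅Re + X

beta-minus particle

Conserve mass number: 188 = 188 + A, so A = 0.
Conserve atomic number: 74 = 75 + Z, so Z = -1.
A = 0 and Z = -1 is ⁰₋₁e — a beta-minus particle.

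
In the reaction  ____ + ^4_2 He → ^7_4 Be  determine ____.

Conserve mass number: A + 4 = 7, so A = 3.
Conserve atomic number: Z + 2 = 4, so Z = 2.
Z = 2 is helium, so the species is ^3_2 He.

He-3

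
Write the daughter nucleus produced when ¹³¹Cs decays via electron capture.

Xe-131

Electron capture: mass number changes by +0, atomic number by -1.
A: 131 = 131; Z: 55 − 1 = 54.
Z = 54 is xenon, so the daughter is ¹³¹Xe.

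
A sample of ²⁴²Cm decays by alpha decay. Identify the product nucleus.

Pu-238

Alpha decay: mass number changes by -4, atomic number by -2.
A: 242 − 4 = 238; Z: 96 − 2 = 94.
Z = 94 is plutonium, so the daughter is ²³⁸Pu.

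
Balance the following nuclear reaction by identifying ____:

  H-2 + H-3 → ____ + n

He-4

Conserve mass number: 2 + 3 = A + 1, so A = 4.
Conserve atomic number: 1 + 1 = Z + 0, so Z = 2.
A = 4 and Z = 2 is He-4 — an alpha particle.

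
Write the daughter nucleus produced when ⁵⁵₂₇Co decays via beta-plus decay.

Fe-55

Beta-plus decay: mass number changes by +0, atomic number by -1.
A: 55 = 55; Z: 27 − 1 = 26.
Z = 26 is iron, so the daughter is ⁵⁵₂₆Fe.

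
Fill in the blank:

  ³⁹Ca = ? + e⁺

K-39

Conserve mass number: 39 = A + 0, so A = 39.
Conserve atomic number: 20 = Z + 1, so Z = 19.
Z = 19 is potassium, so the species is ³⁹K.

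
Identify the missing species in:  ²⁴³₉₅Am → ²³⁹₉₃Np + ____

alpha particle

Conserve mass number: 243 = 239 + A, so A = 4.
Conserve atomic number: 95 = 93 + Z, so Z = 2.
A = 4 and Z = 2 is ⁴₂He — an alpha particle.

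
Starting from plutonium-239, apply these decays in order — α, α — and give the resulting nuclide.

Start: (A, Z) = (239, 94).
After α: (235, 92).
After α: (231, 90).
Z = 90 is thorium.

Th-231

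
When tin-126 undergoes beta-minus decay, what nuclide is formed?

Sb-126

Beta-minus decay: mass number changes by +0, atomic number by +1.
A: 126 = 126; Z: 50 + 1 = 51.
Z = 51 is antimony, so the daughter is antimony-126.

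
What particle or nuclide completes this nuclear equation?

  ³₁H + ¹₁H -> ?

Conserve mass number: 3 + 1 = A, so A = 4.
Conserve atomic number: 1 + 1 = Z, so Z = 2.
A = 4 and Z = 2 is ⁴₂He — an alpha particle.

He-4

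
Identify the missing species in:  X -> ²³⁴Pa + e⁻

Conserve mass number: A = 234 + 0, so A = 234.
Conserve atomic number: Z = 91 − 1, so Z = 90.
Z = 90 is thorium, so the species is ²³⁴Th.

Th-234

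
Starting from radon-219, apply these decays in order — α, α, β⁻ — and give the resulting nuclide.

Bi-211

Start: (A, Z) = (219, 86).
After α: (215, 84).
After α: (211, 82).
After β⁻: (211, 83).
Z = 83 is bismuth.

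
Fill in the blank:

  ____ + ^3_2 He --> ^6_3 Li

Conserve mass number: A + 3 = 6, so A = 3.
Conserve atomic number: Z + 2 = 3, so Z = 1.
A = 3 and Z = 1 is ^3_1 H — a triton.

triton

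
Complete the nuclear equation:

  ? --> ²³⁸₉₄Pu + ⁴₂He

Cm-242

Conserve mass number: A = 238 + 4, so A = 242.
Conserve atomic number: Z = 94 + 2, so Z = 96.
Z = 96 is curium, so the species is ²⁴²₉₆Cm.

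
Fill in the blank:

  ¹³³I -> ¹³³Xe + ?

beta-minus particle

Conserve mass number: 133 = 133 + A, so A = 0.
Conserve atomic number: 53 = 54 + Z, so Z = -1.
A = 0 and Z = -1 is e⁻ — a beta-minus particle.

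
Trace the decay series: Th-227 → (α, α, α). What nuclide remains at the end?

Start: (A, Z) = (227, 90).
After α: (223, 88).
After α: (219, 86).
After α: (215, 84).
Z = 84 is polonium.

Po-215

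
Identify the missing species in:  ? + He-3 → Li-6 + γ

Conserve mass number: A + 3 = 6 + 0, so A = 3.
Conserve atomic number: Z + 2 = 3 + 0, so Z = 1.
A = 3 and Z = 1 is H-3 — a triton.

triton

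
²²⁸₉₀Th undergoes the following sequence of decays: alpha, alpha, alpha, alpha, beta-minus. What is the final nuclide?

Bi-212

Start: (A, Z) = (228, 90).
After α: (224, 88).
After α: (220, 86).
After α: (216, 84).
After α: (212, 82).
After β⁻: (212, 83).
Z = 83 is bismuth.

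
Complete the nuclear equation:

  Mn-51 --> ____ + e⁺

Cr-51

Conserve mass number: 51 = A + 0, so A = 51.
Conserve atomic number: 25 = Z + 1, so Z = 24.
Z = 24 is chromium, so the species is Cr-51.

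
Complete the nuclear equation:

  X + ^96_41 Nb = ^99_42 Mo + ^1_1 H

alpha particle

Conserve mass number: A + 96 = 99 + 1, so A = 4.
Conserve atomic number: Z + 41 = 42 + 1, so Z = 2.
A = 4 and Z = 2 is ^4_2 He — an alpha particle.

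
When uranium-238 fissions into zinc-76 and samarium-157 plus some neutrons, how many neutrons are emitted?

Conserve mass number: 238 = 76 + 157 + k, so k = 238 − 233 = 5.
Check atomic number: 92 = 30 + 62 + 0 = 92. ✓

5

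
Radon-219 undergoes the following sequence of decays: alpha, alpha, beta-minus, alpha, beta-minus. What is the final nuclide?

Start: (A, Z) = (219, 86).
After α: (215, 84).
After α: (211, 82).
After β⁻: (211, 83).
After α: (207, 81).
After β⁻: (207, 82).
Z = 82 is lead.

Pb-207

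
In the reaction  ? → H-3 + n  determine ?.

H-4

Conserve mass number: A = 3 + 1, so A = 4.
Conserve atomic number: Z = 1 + 0, so Z = 1.
Z = 1 is hydrogen, so the species is H-4.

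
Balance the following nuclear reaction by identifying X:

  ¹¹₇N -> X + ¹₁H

C-10

Conserve mass number: 11 = A + 1, so A = 10.
Conserve atomic number: 7 = Z + 1, so Z = 6.
Z = 6 is carbon, so the species is ¹⁰₆C.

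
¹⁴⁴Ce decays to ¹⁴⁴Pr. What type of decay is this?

beta-minus decay

ΔA = 144 − 144 = 0; ΔZ = 59 − 58 = +1.
A is unchanged and Z rises by 1 — a neutron has become a proton (β⁻ decay).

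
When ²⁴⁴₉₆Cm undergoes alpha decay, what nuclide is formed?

Alpha decay: mass number changes by -4, atomic number by -2.
A: 244 − 4 = 240; Z: 96 − 2 = 94.
Z = 94 is plutonium, so the daughter is ²⁴⁰₉₄Pu.

Pu-240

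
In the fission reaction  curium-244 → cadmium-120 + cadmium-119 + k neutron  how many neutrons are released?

Conserve mass number: 244 = 120 + 119 + k, so k = 244 − 239 = 5.
Check atomic number: 96 = 48 + 48 + 0 = 96. ✓

5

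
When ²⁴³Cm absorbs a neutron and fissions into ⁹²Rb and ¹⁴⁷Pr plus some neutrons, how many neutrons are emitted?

5

Conserve mass number: 244 = 92 + 147 + k, so k = 244 − 239 = 5.
Check atomic number: 96 = 37 + 59 + 0 = 96. ✓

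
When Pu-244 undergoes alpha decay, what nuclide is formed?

Alpha decay: mass number changes by -4, atomic number by -2.
A: 244 − 4 = 240; Z: 94 − 2 = 92.
Z = 92 is uranium, so the daughter is U-240.

U-240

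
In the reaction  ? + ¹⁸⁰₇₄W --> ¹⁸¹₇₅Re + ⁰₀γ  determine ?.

proton

Conserve mass number: A + 180 = 181 + 0, so A = 1.
Conserve atomic number: Z + 74 = 75 + 0, so Z = 1.
A = 1 and Z = 1 is ¹₁H — a proton.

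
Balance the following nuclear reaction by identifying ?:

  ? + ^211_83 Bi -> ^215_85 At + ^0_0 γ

Conserve mass number: A + 211 = 215 + 0, so A = 4.
Conserve atomic number: Z + 83 = 85 + 0, so Z = 2.
A = 4 and Z = 2 is ^4_2 He — an alpha particle.

alpha particle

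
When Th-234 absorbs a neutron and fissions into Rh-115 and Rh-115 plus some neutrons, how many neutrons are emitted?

5

Conserve mass number: 235 = 115 + 115 + k, so k = 235 − 230 = 5.
Check atomic number: 90 = 45 + 45 + 0 = 90. ✓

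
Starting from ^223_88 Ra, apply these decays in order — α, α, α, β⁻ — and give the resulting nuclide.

Start: (A, Z) = (223, 88).
After α: (219, 86).
After α: (215, 84).
After α: (211, 82).
After β⁻: (211, 83).
Z = 83 is bismuth.

Bi-211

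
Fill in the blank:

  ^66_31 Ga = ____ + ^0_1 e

Zn-66

Conserve mass number: 66 = A + 0, so A = 66.
Conserve atomic number: 31 = Z + 1, so Z = 30.
Z = 30 is zinc, so the species is ^66_30 Zn.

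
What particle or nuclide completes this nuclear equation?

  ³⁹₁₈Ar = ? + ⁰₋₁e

Conserve mass number: 39 = A + 0, so A = 39.
Conserve atomic number: 18 = Z − 1, so Z = 19.
Z = 19 is potassium, so the species is ³⁹₁₉K.

K-39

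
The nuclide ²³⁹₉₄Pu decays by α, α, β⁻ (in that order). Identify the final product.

Pa-231

Start: (A, Z) = (239, 94).
After α: (235, 92).
After α: (231, 90).
After β⁻: (231, 91).
Z = 91 is protactinium.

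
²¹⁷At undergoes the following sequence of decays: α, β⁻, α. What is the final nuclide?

Start: (A, Z) = (217, 85).
After α: (213, 83).
After β⁻: (213, 84).
After α: (209, 82).
Z = 82 is lead.

Pb-209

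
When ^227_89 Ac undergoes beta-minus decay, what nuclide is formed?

Beta-minus decay: mass number changes by +0, atomic number by +1.
A: 227 = 227; Z: 89 + 1 = 90.
Z = 90 is thorium, so the daughter is ^227_90 Th.

Th-227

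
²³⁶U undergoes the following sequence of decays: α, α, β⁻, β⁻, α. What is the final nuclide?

Ra-224

Start: (A, Z) = (236, 92).
After α: (232, 90).
After α: (228, 88).
After β⁻: (228, 89).
After β⁻: (228, 90).
After α: (224, 88).
Z = 88 is radium.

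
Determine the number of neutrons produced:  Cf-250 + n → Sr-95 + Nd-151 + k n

5

Conserve mass number: 251 = 95 + 151 + k, so k = 251 − 246 = 5.
Check atomic number: 98 = 38 + 60 + 0 = 98. ✓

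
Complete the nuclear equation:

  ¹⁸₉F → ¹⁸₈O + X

positron

Conserve mass number: 18 = 18 + A, so A = 0.
Conserve atomic number: 9 = 8 + Z, so Z = 1.
A = 0 and Z = 1 is ⁰₁e — a positron.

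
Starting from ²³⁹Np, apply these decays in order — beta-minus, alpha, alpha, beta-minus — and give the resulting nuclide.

Pa-231

Start: (A, Z) = (239, 93).
After β⁻: (239, 94).
After α: (235, 92).
After α: (231, 90).
After β⁻: (231, 91).
Z = 91 is protactinium.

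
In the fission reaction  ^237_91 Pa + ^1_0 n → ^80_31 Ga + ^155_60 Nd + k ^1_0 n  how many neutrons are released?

Conserve mass number: 238 = 80 + 155 + k, so k = 238 − 235 = 3.
Check atomic number: 91 = 31 + 60 + 0 = 91. ✓

3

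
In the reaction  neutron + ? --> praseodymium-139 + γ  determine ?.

Pr-138

Conserve mass number: 1 + A = 139 + 0, so A = 138.
Conserve atomic number: 0 + Z = 59 + 0, so Z = 59.
Z = 59 is praseodymium, so the species is praseodymium-138.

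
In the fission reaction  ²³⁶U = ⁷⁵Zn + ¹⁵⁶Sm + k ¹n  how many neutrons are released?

5

Conserve mass number: 236 = 75 + 156 + k, so k = 236 − 231 = 5.
Check atomic number: 92 = 30 + 62 + 0 = 92. ✓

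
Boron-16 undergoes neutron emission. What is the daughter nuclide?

B-15

Neutron emission: mass number changes by -1, atomic number by +0.
A: 16 − 1 = 15; Z: 5 = 5.
Z = 5 is boron, so the daughter is boron-15.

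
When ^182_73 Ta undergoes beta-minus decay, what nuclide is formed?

W-182

Beta-minus decay: mass number changes by +0, atomic number by +1.
A: 182 = 182; Z: 73 + 1 = 74.
Z = 74 is tungsten, so the daughter is ^182_74 W.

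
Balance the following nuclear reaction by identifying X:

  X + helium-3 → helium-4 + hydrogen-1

deuteron

Conserve mass number: A + 3 = 4 + 1, so A = 2.
Conserve atomic number: Z + 2 = 2 + 1, so Z = 1.
A = 2 and Z = 1 is hydrogen-2 — a deuteron.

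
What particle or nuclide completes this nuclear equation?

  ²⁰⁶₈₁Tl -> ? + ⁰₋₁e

Conserve mass number: 206 = A + 0, so A = 206.
Conserve atomic number: 81 = Z − 1, so Z = 82.
Z = 82 is lead, so the species is ²⁰⁶₈₂Pb.

Pb-206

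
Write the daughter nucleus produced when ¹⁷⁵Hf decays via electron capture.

Lu-175

Electron capture: mass number changes by +0, atomic number by -1.
A: 175 = 175; Z: 72 − 1 = 71.
Z = 71 is lutetium, so the daughter is ¹⁷⁵Lu.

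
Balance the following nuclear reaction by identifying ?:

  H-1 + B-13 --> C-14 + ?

Conserve mass number: 1 + 13 = 14 + A, so A = 0.
Conserve atomic number: 1 + 5 = 6 + Z, so Z = 0.
A = 0 and Z = 0 is γ — a gamma ray.

gamma ray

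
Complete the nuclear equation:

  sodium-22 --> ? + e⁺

Conserve mass number: 22 = A + 0, so A = 22.
Conserve atomic number: 11 = Z + 1, so Z = 10.
Z = 10 is neon, so the species is neon-22.

Ne-22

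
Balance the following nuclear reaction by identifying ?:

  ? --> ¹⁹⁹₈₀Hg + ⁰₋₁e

Au-199

Conserve mass number: A = 199 + 0, so A = 199.
Conserve atomic number: Z = 80 − 1, so Z = 79.
Z = 79 is gold, so the species is ¹⁹⁹₇₉Au.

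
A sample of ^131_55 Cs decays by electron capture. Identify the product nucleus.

Xe-131

Electron capture: mass number changes by +0, atomic number by -1.
A: 131 = 131; Z: 55 − 1 = 54.
Z = 54 is xenon, so the daughter is ^131_54 Xe.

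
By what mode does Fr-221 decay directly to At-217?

alpha decay

ΔA = 217 − 221 = -4; ΔZ = 85 − 87 = -2.
A drops by 4 and Z drops by 2 — the signature of alpha emission.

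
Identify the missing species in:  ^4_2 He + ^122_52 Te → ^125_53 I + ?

Conserve mass number: 4 + 122 = 125 + A, so A = 1.
Conserve atomic number: 2 + 52 = 53 + Z, so Z = 1.
A = 1 and Z = 1 is ^1_1 H — a proton.

proton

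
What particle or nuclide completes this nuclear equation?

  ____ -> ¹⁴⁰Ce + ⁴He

Conserve mass number: A = 140 + 4, so A = 144.
Conserve atomic number: Z = 58 + 2, so Z = 60.
Z = 60 is neodymium, so the species is ¹⁴⁴Nd.

Nd-144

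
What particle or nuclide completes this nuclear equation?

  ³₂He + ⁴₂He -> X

Conserve mass number: 3 + 4 = A, so A = 7.
Conserve atomic number: 2 + 2 = Z, so Z = 4.
Z = 4 is beryllium, so the species is ⁷₄Be.

Be-7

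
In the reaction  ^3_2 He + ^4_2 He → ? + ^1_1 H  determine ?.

Conserve mass number: 3 + 4 = A + 1, so A = 6.
Conserve atomic number: 2 + 2 = Z + 1, so Z = 3.
Z = 3 is lithium, so the species is ^6_3 Li.

Li-6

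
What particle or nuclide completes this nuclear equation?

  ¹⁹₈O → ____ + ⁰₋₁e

F-19

Conserve mass number: 19 = A + 0, so A = 19.
Conserve atomic number: 8 = Z − 1, so Z = 9.
Z = 9 is fluorine, so the species is ¹⁹₉F.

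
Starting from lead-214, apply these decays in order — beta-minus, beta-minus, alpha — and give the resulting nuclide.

Pb-210

Start: (A, Z) = (214, 82).
After β⁻: (214, 83).
After β⁻: (214, 84).
After α: (210, 82).
Z = 82 is lead.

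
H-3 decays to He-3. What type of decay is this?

beta-minus decay

ΔA = 3 − 3 = 0; ΔZ = 2 − 1 = +1.
A is unchanged and Z rises by 1 — a neutron has become a proton (β⁻ decay).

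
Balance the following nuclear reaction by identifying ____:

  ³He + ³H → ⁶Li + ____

Conserve mass number: 3 + 3 = 6 + A, so A = 0.
Conserve atomic number: 2 + 1 = 3 + Z, so Z = 0.
A = 0 and Z = 0 is γ — a gamma ray.

gamma ray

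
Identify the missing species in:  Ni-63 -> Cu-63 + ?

Conserve mass number: 63 = 63 + A, so A = 0.
Conserve atomic number: 28 = 29 + Z, so Z = -1.
A = 0 and Z = -1 is e⁻ — a beta-minus particle.

beta-minus particle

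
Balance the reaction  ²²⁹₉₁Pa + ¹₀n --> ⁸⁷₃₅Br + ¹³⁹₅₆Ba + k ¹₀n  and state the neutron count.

Conserve mass number: 230 = 87 + 139 + k, so k = 230 − 226 = 4.
Check atomic number: 91 = 35 + 56 + 0 = 91. ✓

4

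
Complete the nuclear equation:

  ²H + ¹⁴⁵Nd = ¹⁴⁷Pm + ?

Conserve mass number: 2 + 145 = 147 + A, so A = 0.
Conserve atomic number: 1 + 60 = 61 + Z, so Z = 0.
A = 0 and Z = 0 is γ — a gamma ray.

gamma ray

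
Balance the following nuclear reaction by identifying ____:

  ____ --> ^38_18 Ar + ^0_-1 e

Conserve mass number: A = 38 + 0, so A = 38.
Conserve atomic number: Z = 18 − 1, so Z = 17.
Z = 17 is chlorine, so the species is ^38_17 Cl.

Cl-38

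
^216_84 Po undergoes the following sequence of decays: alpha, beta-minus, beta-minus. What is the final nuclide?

Start: (A, Z) = (216, 84).
After α: (212, 82).
After β⁻: (212, 83).
After β⁻: (212, 84).
Z = 84 is polonium.

Po-212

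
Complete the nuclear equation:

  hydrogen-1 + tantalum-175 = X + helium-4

Hf-172

Conserve mass number: 1 + 175 = A + 4, so A = 172.
Conserve atomic number: 1 + 73 = Z + 2, so Z = 72.
Z = 72 is hafnium, so the species is hafnium-172.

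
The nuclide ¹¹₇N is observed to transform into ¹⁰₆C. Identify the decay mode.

ΔA = 10 − 11 = -1; ΔZ = 6 − 7 = -1.
A drops by 1 and Z drops by 1 — a proton was emitted.

proton emission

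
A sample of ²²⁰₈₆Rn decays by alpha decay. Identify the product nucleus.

Alpha decay: mass number changes by -4, atomic number by -2.
A: 220 − 4 = 216; Z: 86 − 2 = 84.
Z = 84 is polonium, so the daughter is ²¹⁶₈₄Po.

Po-216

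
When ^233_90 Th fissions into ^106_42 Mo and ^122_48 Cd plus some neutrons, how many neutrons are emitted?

Conserve mass number: 233 = 106 + 122 + k, so k = 233 − 228 = 5.
Check atomic number: 90 = 42 + 48 + 0 = 90. ✓

5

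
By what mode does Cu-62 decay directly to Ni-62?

beta-plus decay or electron capture

ΔA = 62 − 62 = 0; ΔZ = 28 − 29 = -1.
A is unchanged and Z drops by 1 — a proton has become a neutron (β⁺ emission or electron capture).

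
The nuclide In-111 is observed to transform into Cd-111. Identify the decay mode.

beta-plus decay or electron capture

ΔA = 111 − 111 = 0; ΔZ = 48 − 49 = -1.
A is unchanged and Z drops by 1 — a proton has become a neutron (β⁺ emission or electron capture).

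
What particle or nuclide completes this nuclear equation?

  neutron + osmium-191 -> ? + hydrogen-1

Conserve mass number: 1 + 191 = A + 1, so A = 191.
Conserve atomic number: 0 + 76 = Z + 1, so Z = 75.
Z = 75 is rhenium, so the species is rhenium-191.

Re-191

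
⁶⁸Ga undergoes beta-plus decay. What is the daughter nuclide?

Beta-plus decay: mass number changes by +0, atomic number by -1.
A: 68 = 68; Z: 31 − 1 = 30.
Z = 30 is zinc, so the daughter is ⁶⁸Zn.

Zn-68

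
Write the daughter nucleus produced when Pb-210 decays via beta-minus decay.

Bi-210

Beta-minus decay: mass number changes by +0, atomic number by +1.
A: 210 = 210; Z: 82 + 1 = 83.
Z = 83 is bismuth, so the daughter is Bi-210.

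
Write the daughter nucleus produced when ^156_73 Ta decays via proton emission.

Hf-155

Proton emission: mass number changes by -1, atomic number by -1.
A: 156 − 1 = 155; Z: 73 − 1 = 72.
Z = 72 is hafnium, so the daughter is ^155_72 Hf.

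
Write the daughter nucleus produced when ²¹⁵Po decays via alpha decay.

Alpha decay: mass number changes by -4, atomic number by -2.
A: 215 − 4 = 211; Z: 84 − 2 = 82.
Z = 82 is lead, so the daughter is ²¹¹Pb.

Pb-211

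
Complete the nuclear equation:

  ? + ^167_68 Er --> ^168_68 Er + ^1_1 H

Conserve mass number: A + 167 = 168 + 1, so A = 2.
Conserve atomic number: Z + 68 = 68 + 1, so Z = 1.
A = 2 and Z = 1 is ^2_1 H — a deuteron.

deuteron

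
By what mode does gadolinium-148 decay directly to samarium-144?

ΔA = 144 − 148 = -4; ΔZ = 62 − 64 = -2.
A drops by 4 and Z drops by 2 — the signature of alpha emission.

alpha decay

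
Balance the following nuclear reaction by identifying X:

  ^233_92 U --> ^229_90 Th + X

alpha particle

Conserve mass number: 233 = 229 + A, so A = 4.
Conserve atomic number: 92 = 90 + Z, so Z = 2.
A = 4 and Z = 2 is ^4_2 He — an alpha particle.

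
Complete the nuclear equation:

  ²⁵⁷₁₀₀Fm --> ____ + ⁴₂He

Cf-253

Conserve mass number: 257 = A + 4, so A = 253.
Conserve atomic number: 100 = Z + 2, so Z = 98.
Z = 98 is californium, so the species is ²⁵³₉₈Cf.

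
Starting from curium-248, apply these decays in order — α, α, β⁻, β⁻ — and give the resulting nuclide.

Start: (A, Z) = (248, 96).
After α: (244, 94).
After α: (240, 92).
After β⁻: (240, 93).
After β⁻: (240, 94).
Z = 94 is plutonium.

Pu-240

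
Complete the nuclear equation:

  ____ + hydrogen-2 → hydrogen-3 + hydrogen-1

deuteron

Conserve mass number: A + 2 = 3 + 1, so A = 2.
Conserve atomic number: Z + 1 = 1 + 1, so Z = 1.
A = 2 and Z = 1 is hydrogen-2 — a deuteron.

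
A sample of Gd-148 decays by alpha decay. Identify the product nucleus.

Alpha decay: mass number changes by -4, atomic number by -2.
A: 148 − 4 = 144; Z: 64 − 2 = 62.
Z = 62 is samarium, so the daughter is Sm-144.

Sm-144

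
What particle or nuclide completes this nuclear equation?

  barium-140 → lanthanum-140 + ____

Conserve mass number: 140 = 140 + A, so A = 0.
Conserve atomic number: 56 = 57 + Z, so Z = -1.
A = 0 and Z = -1 is e⁻ — a beta-minus particle.

beta-minus particle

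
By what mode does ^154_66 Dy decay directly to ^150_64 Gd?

alpha decay

ΔA = 150 − 154 = -4; ΔZ = 64 − 66 = -2.
A drops by 4 and Z drops by 2 — the signature of alpha emission.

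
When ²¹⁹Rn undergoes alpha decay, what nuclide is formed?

Po-215

Alpha decay: mass number changes by -4, atomic number by -2.
A: 219 − 4 = 215; Z: 86 − 2 = 84.
Z = 84 is polonium, so the daughter is ²¹⁵Po.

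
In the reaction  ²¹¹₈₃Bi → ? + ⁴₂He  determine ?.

Conserve mass number: 211 = A + 4, so A = 207.
Conserve atomic number: 83 = Z + 2, so Z = 81.
Z = 81 is thallium, so the species is ²⁰⁷₈₁Tl.

Tl-207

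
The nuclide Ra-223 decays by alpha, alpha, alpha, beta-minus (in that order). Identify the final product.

Start: (A, Z) = (223, 88).
After α: (219, 86).
After α: (215, 84).
After α: (211, 82).
After β⁻: (211, 83).
Z = 83 is bismuth.

Bi-211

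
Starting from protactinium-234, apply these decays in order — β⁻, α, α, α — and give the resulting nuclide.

Rn-222

Start: (A, Z) = (234, 91).
After β⁻: (234, 92).
After α: (230, 90).
After α: (226, 88).
After α: (222, 86).
Z = 86 is radon.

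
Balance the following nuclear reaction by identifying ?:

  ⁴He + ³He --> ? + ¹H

Li-6

Conserve mass number: 4 + 3 = A + 1, so A = 6.
Conserve atomic number: 2 + 2 = Z + 1, so Z = 3.
Z = 3 is lithium, so the species is ⁶Li.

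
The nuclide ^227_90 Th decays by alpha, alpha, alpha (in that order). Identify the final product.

Start: (A, Z) = (227, 90).
After α: (223, 88).
After α: (219, 86).
After α: (215, 84).
Z = 84 is polonium.

Po-215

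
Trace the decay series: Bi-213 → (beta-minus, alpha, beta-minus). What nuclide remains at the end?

Bi-209

Start: (A, Z) = (213, 83).
After β⁻: (213, 84).
After α: (209, 82).
After β⁻: (209, 83).
Z = 83 is bismuth.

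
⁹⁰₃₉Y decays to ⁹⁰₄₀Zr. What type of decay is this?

ΔA = 90 − 90 = 0; ΔZ = 40 − 39 = +1.
A is unchanged and Z rises by 1 — a neutron has become a proton (β⁻ decay).

beta-minus decay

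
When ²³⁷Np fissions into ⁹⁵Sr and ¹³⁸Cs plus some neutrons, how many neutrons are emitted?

Conserve mass number: 237 = 95 + 138 + k, so k = 237 − 233 = 4.
Check atomic number: 93 = 38 + 55 + 0 = 93. ✓

4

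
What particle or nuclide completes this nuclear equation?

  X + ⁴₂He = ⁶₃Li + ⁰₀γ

deuteron

Conserve mass number: A + 4 = 6 + 0, so A = 2.
Conserve atomic number: Z + 2 = 3 + 0, so Z = 1.
A = 2 and Z = 1 is ²₁H — a deuteron.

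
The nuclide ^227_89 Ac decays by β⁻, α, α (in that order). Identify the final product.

Rn-219

Start: (A, Z) = (227, 89).
After β⁻: (227, 90).
After α: (223, 88).
After α: (219, 86).
Z = 86 is radon.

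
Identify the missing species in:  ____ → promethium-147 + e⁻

Nd-147

Conserve mass number: A = 147 + 0, so A = 147.
Conserve atomic number: Z = 61 − 1, so Z = 60.
Z = 60 is neodymium, so the species is neodymium-147.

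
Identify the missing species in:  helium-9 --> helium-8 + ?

Conserve mass number: 9 = 8 + A, so A = 1.
Conserve atomic number: 2 = 2 + Z, so Z = 0.
A = 1 and Z = 0 is neutron — a neutron.

neutron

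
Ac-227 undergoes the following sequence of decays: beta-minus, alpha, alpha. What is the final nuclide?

Start: (A, Z) = (227, 89).
After β⁻: (227, 90).
After α: (223, 88).
After α: (219, 86).
Z = 86 is radon.

Rn-219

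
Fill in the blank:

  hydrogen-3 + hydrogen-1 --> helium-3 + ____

neutron

Conserve mass number: 3 + 1 = 3 + A, so A = 1.
Conserve atomic number: 1 + 1 = 2 + Z, so Z = 0.
A = 1 and Z = 0 is neutron — a neutron.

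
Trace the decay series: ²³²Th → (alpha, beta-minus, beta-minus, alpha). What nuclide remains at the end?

Start: (A, Z) = (232, 90).
After α: (228, 88).
After β⁻: (228, 89).
After β⁻: (228, 90).
After α: (224, 88).
Z = 88 is radium.

Ra-224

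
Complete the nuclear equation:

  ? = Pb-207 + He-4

Po-211

Conserve mass number: A = 207 + 4, so A = 211.
Conserve atomic number: Z = 82 + 2, so Z = 84.
Z = 84 is polonium, so the species is Po-211.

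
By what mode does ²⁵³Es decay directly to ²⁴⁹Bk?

alpha decay

ΔA = 249 − 253 = -4; ΔZ = 97 − 99 = -2.
A drops by 4 and Z drops by 2 — the signature of alpha emission.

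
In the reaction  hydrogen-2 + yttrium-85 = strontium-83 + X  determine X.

Conserve mass number: 2 + 85 = 83 + A, so A = 4.
Conserve atomic number: 1 + 39 = 38 + Z, so Z = 2.
A = 4 and Z = 2 is helium-4 — an alpha particle.

alpha particle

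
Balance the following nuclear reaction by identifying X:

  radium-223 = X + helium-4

Conserve mass number: 223 = A + 4, so A = 219.
Conserve atomic number: 88 = Z + 2, so Z = 86.
Z = 86 is radon, so the species is radon-219.

Rn-219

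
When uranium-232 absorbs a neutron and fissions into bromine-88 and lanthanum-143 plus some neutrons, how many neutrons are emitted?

Conserve mass number: 233 = 88 + 143 + k, so k = 233 − 231 = 2.
Check atomic number: 92 = 35 + 57 + 0 = 92. ✓

2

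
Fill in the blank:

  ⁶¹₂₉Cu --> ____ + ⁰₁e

Conserve mass number: 61 = A + 0, so A = 61.
Conserve atomic number: 29 = Z + 1, so Z = 28.
Z = 28 is nickel, so the species is ⁶¹₂₈Ni.

Ni-61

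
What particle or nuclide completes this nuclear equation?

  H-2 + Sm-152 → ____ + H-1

Conserve mass number: 2 + 152 = A + 1, so A = 153.
Conserve atomic number: 1 + 62 = Z + 1, so Z = 62.
Z = 62 is samarium, so the species is Sm-153.

Sm-153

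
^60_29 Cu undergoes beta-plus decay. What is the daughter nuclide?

Beta-plus decay: mass number changes by +0, atomic number by -1.
A: 60 = 60; Z: 29 − 1 = 28.
Z = 28 is nickel, so the daughter is ^60_28 Ni.

Ni-60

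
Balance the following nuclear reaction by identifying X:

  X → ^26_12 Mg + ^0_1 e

Conserve mass number: A = 26 + 0, so A = 26.
Conserve atomic number: Z = 12 + 1, so Z = 13.
Z = 13 is aluminium, so the species is ^26_13 Al.

Al-26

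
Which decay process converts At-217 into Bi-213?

alpha decay

ΔA = 213 − 217 = -4; ΔZ = 83 − 85 = -2.
A drops by 4 and Z drops by 2 — the signature of alpha emission.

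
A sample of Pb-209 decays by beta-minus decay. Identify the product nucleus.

Bi-209

Beta-minus decay: mass number changes by +0, atomic number by +1.
A: 209 = 209; Z: 82 + 1 = 83.
Z = 83 is bismuth, so the daughter is Bi-209.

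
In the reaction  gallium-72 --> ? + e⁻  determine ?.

Conserve mass number: 72 = A + 0, so A = 72.
Conserve atomic number: 31 = Z − 1, so Z = 32.
Z = 32 is germanium, so the species is germanium-72.

Ge-72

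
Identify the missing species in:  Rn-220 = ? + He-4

Po-216

Conserve mass number: 220 = A + 4, so A = 216.
Conserve atomic number: 86 = Z + 2, so Z = 84.
Z = 84 is polonium, so the species is Po-216.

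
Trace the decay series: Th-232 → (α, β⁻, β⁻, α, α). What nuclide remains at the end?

Start: (A, Z) = (232, 90).
After α: (228, 88).
After β⁻: (228, 89).
After β⁻: (228, 90).
After α: (224, 88).
After α: (220, 86).
Z = 86 is radon.

Rn-220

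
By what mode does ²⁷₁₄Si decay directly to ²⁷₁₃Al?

beta-plus decay or electron capture

ΔA = 27 − 27 = 0; ΔZ = 13 − 14 = -1.
A is unchanged and Z drops by 1 — a proton has become a neutron (β⁺ emission or electron capture).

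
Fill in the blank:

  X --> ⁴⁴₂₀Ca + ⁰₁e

Conserve mass number: A = 44 + 0, so A = 44.
Conserve atomic number: Z = 20 + 1, so Z = 21.
Z = 21 is scandium, so the species is ⁴⁴₂₁Sc.

Sc-44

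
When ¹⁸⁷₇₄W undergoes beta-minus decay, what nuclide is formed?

Re-187

Beta-minus decay: mass number changes by +0, atomic number by +1.
A: 187 = 187; Z: 74 + 1 = 75.
Z = 75 is rhenium, so the daughter is ¹⁸⁷₇₅Re.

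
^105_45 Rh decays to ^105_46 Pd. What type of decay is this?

ΔA = 105 − 105 = 0; ΔZ = 46 − 45 = +1.
A is unchanged and Z rises by 1 — a neutron has become a proton (β⁻ decay).

beta-minus decay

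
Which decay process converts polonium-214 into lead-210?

ΔA = 210 − 214 = -4; ΔZ = 82 − 84 = -2.
A drops by 4 and Z drops by 2 — the signature of alpha emission.

alpha decay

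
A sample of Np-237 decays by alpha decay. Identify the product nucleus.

Alpha decay: mass number changes by -4, atomic number by -2.
A: 237 − 4 = 233; Z: 93 − 2 = 91.
Z = 91 is protactinium, so the daughter is Pa-233.

Pa-233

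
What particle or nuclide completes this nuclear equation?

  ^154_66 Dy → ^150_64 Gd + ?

alpha particle

Conserve mass number: 154 = 150 + A, so A = 4.
Conserve atomic number: 66 = 64 + Z, so Z = 2.
A = 4 and Z = 2 is ^4_2 He — an alpha particle.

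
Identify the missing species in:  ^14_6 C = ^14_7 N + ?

beta-minus particle

Conserve mass number: 14 = 14 + A, so A = 0.
Conserve atomic number: 6 = 7 + Z, so Z = -1.
A = 0 and Z = -1 is ^0_-1 e — a beta-minus particle.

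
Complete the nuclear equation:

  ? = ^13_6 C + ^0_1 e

N-13

Conserve mass number: A = 13 + 0, so A = 13.
Conserve atomic number: Z = 6 + 1, so Z = 7.
Z = 7 is nitrogen, so the species is ^13_7 N.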